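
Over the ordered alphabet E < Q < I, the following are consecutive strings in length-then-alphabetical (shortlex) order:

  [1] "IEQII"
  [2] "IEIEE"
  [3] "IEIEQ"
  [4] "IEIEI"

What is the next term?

Find the rightmost character of IEIEI below I, bump it to the next letter, and reset everything to its right to E.

IEIQE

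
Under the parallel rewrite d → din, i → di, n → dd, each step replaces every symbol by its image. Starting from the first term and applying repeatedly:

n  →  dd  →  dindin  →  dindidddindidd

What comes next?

φ(dindidddindidd) expands symbol-by-symbol to din di dd din di din din din di dd din di din din; joining the 14 pieces gives the next term.

dindidddindidindindindidddindidindin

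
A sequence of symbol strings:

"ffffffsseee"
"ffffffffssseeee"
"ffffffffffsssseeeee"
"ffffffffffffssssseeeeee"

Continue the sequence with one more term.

Term n consists of 2n f's, followed by n-1 s's, followed by n e's, where the shown terms are n = 3, 4, 5, 6.
Setting n = 7 gives 14, 6, 7 characters in each block.

ffffffffffffffsssssseeeeeee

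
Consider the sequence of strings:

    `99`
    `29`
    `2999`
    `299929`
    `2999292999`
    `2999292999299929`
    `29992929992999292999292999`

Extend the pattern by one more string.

From term 3 onward, concatenate the last term with the second-to-last: 29·99 = 2999, 2999·29 = 299929, …
The next term joins 29992929992999292999292999 and 2999292999299929.

299929299929992929992929992999292999299929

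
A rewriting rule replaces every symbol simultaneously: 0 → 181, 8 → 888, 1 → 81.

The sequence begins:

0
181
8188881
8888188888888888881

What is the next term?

Rewriting the 19 symbols of 8888188888888888881 one by one yields 888 888 888 888 81 888 888 888 888 888 888 888 888 888 888 888 888 888 81; concatenated:

8888888888888188888888888888888888888888888888888888881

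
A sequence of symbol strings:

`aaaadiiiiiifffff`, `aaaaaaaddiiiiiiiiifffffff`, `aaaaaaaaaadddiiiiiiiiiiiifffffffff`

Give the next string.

The n-th term is 3n+1 a's then n d's then 3n+3 i's then 2n+3 f's (n = 1, 2, …).
At n = 4 the blocks have lengths 13, 4, 15, 11.

aaaaaaaaaaaaaddddiiiiiiiiiiiiiiifffffffffff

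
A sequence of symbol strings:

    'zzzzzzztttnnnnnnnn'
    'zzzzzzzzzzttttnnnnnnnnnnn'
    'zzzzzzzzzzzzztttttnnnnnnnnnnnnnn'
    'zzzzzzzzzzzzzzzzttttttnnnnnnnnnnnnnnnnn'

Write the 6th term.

Each string has the form z^{3n+1} t^{n+1} n^{3n+2}, where the shown terms are n = 2, 3, 4, 5.
For term 6, n = 7, so the run lengths are 22, 8, 23.

zzzzzzzzzzzzzzzzzzzzzzttttttttnnnnnnnnnnnnnnnnnnnnnnn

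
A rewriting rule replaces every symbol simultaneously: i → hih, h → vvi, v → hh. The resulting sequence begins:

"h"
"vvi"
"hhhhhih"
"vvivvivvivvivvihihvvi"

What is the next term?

Replace each of the 21 characters of vvivvivvivvivvihihvvi in place — hh hh hih hh hh hih hh hh hih hh hh hih hh hh hih vvi hih vvi hh hh hih — and concatenate.

hhhhhihhhhhhihhhhhhihhhhhhihhhhhhihvvihihvvihhhhhih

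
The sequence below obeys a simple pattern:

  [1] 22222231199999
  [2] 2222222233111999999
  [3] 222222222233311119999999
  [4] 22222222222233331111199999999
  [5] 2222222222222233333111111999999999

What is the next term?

222222222222222233333311111119999999999

Term n consists of 2n 2's, followed by n-2 3's, followed by n-1 1's, followed by n+2 9's, where the shown terms are n = 3, 4, 5, 6, 7.
At n = 8 the blocks have lengths 16, 6, 7, 10.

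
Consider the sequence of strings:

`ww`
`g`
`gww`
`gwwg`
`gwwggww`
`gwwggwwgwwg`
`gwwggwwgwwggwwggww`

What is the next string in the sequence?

gwwggwwgwwggwwggwwgwwggwwgwwg

From term 3 onward, concatenate the last term with the second-to-last: g·ww = gww, gww·g = gwwg, …
So term 8 is gwwggwwgwwggwwggww·gwwggwwgwwg.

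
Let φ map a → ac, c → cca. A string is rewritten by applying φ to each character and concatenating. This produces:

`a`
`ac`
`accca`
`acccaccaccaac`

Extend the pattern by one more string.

Replace each of the 13 characters of acccaccaccaac in place — ac cca cca cca ac cca cca ac cca cca ac ac cca — and concatenate.

acccaccaccaacccaccaacccaccaacaccca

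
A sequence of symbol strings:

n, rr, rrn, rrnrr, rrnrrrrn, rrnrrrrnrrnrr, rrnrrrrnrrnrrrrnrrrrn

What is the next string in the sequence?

Each term (from the third on) is the previous term followed by the one before it: term 3 = rr·n = rrn.
So term 8 is rrnrrrrnrrnrrrrnrrrrn·rrnrrrrnrrnrr.

rrnrrrrnrrnrrrrnrrrrnrrnrrrrnrrnrr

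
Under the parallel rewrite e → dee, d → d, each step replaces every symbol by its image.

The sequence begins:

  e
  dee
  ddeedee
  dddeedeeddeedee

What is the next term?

Rewriting the 15 symbols of dddeedeeddeedee one by one yields d d d dee dee d dee dee d d dee dee d dee dee; concatenated:

ddddeedeeddeedeedddeedeeddeedee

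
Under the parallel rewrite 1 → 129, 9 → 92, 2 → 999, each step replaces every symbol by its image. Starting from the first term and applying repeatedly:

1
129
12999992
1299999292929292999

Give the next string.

Replace each of the 19 characters of 1299999292929292999 in place — 129 999 92 92 92 92 92 999 92 999 92 999 92 999 92 999 92 92 92 — and concatenate.

129999929292929299992999929999299992999929292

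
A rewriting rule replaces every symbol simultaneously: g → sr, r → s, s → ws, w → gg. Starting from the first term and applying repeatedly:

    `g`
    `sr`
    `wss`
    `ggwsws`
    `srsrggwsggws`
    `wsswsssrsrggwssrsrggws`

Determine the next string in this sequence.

Replace each of the 22 characters of wsswsssrsrggwssrsrggws in place — gg ws ws gg ws ws ws s ws s sr sr gg ws ws s ws s sr sr gg ws — and concatenate.

ggwswsggwswswsswsssrsrggwswsswsssrsrggws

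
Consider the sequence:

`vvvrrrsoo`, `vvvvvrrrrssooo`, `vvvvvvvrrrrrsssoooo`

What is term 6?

vvvvvvvvvvvvvrrrrrrrrssssssooooooo

Term n consists of 2n+1 v's, followed by n+2 r's, followed by n s's, followed by n+1 o's (n = 1, 2, …).
For term 6, n = 6, so the run lengths are 13, 8, 6, 7.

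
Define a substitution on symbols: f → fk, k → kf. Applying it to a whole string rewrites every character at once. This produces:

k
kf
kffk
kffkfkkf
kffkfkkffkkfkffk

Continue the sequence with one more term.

kffkfkkffkkfkffkfkkfkffkkffkfkkf

φ(kffkfkkffkkfkffk) expands symbol-by-symbol to kf fk fk kf fk kf kf fk fk kf kf fk kf fk fk kf; joining the 16 pieces gives the next term.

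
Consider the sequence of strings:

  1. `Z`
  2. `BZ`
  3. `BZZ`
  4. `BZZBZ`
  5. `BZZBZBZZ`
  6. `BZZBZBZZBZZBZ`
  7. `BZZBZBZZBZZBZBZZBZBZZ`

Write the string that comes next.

BZZBZBZZBZZBZBZZBZBZZBZZBZBZZBZZBZ

Each term (from the third on) is the previous term followed by the one before it: term 3 = BZ·Z = BZZ.
Continuing: BZZBZBZZBZZBZBZZBZBZZ · BZZBZBZZBZZBZ gives term 8.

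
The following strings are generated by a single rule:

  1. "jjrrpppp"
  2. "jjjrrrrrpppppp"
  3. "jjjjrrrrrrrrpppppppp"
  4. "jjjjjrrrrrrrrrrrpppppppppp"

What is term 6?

jjjjjjjrrrrrrrrrrrrrrrrrpppppppppppppp

The n-th term is n+1 j's then 3n-1 r's then 2n+2 p's (n = 1, 2, …).
Setting n = 6 gives 7, 17, 14 characters in each block.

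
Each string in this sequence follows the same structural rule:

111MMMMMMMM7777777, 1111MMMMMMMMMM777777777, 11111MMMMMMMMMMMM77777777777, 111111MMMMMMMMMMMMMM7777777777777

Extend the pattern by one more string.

1111111MMMMMMMMMMMMMMMM777777777777777

Term n consists of n 1's, followed by 2n+2 M's, followed by 2n+1 7's, where the shown terms are n = 3, 4, 5, 6.
Setting n = 7 gives 7, 16, 15 characters in each block.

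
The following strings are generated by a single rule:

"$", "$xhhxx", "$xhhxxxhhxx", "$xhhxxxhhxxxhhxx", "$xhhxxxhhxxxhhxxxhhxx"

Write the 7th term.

Each term is the previous one with xhhxx appended.
From $xhhxxxhhxxxhhxxxhhxx, 2 further steps: $xhhxxxhhxxxhhxxxhhxx → $xhhxxxhhxxxhhxxxhhxxxhhxx → (answer).

$xhhxxxhhxxxhhxxxhhxxxhhxxxhhxx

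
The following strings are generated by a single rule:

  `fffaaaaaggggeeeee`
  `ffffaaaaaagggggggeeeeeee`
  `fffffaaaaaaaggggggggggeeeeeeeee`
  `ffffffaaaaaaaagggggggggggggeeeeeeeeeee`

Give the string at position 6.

Term n consists of n+1 f's, followed by n+3 a's, followed by 3n-2 g's, followed by 2n+1 e's, where the shown terms are n = 2, 3, 4, 5.
For term 6, n = 7, so the run lengths are 8, 10, 19, 15.

ffffffffaaaaaaaaaagggggggggggggggggggeeeeeeeeeeeeeee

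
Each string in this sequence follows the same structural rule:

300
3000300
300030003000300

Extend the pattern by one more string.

s(k+1) = s(k)·0·s(k) — each term doubles the last with '0' between the halves.
Doubling 300030003000300 with '0' between the halves:

3000300030003000300030003000300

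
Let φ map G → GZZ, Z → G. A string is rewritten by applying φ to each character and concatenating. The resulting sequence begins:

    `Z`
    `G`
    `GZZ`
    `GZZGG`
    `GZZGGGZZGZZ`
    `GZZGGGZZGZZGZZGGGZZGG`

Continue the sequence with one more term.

GZZGGGZZGZZGZZGGGZZGGGZZGGGZZGZZGZZGGGZZGZZ

φ(GZZGGGZZGZZGZZGGGZZGG) expands symbol-by-symbol to GZZ G G GZZ GZZ GZZ G G GZZ G G GZZ G G GZZ GZZ GZZ G G GZZ GZZ; joining the 21 pieces gives the next term.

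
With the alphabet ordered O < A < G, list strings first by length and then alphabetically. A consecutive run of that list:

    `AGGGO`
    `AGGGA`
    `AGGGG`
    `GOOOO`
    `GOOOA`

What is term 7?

GOOAO

Advancing 2 positions from GOOOA through GOOOA → GOOOG reaches term 7.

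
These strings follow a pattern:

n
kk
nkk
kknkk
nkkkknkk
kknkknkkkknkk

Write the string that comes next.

Each term (from the third on) is the two preceding terms concatenated in order: term 3 = n·kk = nkk.
The next term joins nkkkknkk and kknkknkkkknkk.

nkkkknkkkknkknkkkknkk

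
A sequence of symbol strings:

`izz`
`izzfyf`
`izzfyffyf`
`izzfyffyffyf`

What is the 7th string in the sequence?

Every step adds fyf to the end: s(k+1) = s(k)·fyf.
From izzfyffyffyf, 3 further steps: izzfyffyffyf → izzfyffyffyffyf → izzfyffyffyffyffyf → (answer).

izzfyffyffyffyffyffyf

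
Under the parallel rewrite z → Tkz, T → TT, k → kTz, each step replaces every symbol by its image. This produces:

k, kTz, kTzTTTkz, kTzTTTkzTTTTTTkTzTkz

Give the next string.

Rewriting the 20 symbols of kTzTTTkzTTTTTTkTzTkz one by one yields kTz TT Tkz TT TT TT kTz Tkz TT TT TT TT TT TT kTz TT Tkz TT kTz Tkz; concatenated:

kTzTTTkzTTTTTTkTzTkzTTTTTTTTTTTTkTzTTTkzTTkTzTkz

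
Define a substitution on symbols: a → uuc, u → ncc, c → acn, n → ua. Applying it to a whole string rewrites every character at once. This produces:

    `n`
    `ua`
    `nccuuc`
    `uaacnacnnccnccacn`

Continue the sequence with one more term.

nccuucuucacnuauucacnuauaacnacnuaacnacnuucacnua

φ(uaacnacnnccnccacn) expands symbol-by-symbol to ncc uuc uuc acn ua uuc acn ua ua acn acn ua acn acn uuc acn ua; joining the 17 pieces gives the next term.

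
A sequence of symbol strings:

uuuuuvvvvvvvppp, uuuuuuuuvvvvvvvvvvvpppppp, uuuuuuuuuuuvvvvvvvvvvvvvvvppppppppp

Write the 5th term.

uuuuuuuuuuuuuuuuuvvvvvvvvvvvvvvvvvvvvvvvppppppppppppppp

The n-th term is 3n+2 u's then 4n+3 v's then 3n p's (n = 1, 2, …).
Setting n = 5 gives 17, 23, 15 characters in each block.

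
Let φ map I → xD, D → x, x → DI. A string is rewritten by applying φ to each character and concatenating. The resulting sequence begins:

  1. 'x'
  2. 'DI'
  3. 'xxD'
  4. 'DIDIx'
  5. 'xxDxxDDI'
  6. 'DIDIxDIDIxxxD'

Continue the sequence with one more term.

Rewriting the 13 symbols of DIDIxDIDIxxxD one by one yields x xD x xD DI x xD x xD DI DI DI x; concatenated:

xxDxxDDIxxDxxDDIDIDIx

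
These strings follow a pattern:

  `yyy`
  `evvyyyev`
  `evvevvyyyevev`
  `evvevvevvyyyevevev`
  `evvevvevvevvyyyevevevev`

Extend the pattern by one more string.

Every step adds evv to the front and ev to the end of the previous string.
Applying this once more to evvevvevvevvyyyevevevev:

evvevvevvevvevvyyyevevevevev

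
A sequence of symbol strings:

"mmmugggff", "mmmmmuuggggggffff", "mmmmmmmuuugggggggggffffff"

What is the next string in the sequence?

The n-th term is 2n+1 m's then n u's then 3n g's then 2n f's (n = 1, 2, …).
Setting n = 4 gives 9, 4, 12, 8 characters in each block.

mmmmmmmmmuuuuggggggggggggffffffff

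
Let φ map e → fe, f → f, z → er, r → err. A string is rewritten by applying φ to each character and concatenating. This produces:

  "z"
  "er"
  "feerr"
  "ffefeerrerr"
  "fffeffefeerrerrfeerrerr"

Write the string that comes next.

Applying the rule to each of the 23 symbols of fffeffefeerrerrfeerrerr gives the pieces f f f fe f f fe f fe fe err err fe err err f fe fe err err fe err err, which concatenate to the answer.

ffffefffeffefeerrerrfeerrerrffefeerrerrfeerrerr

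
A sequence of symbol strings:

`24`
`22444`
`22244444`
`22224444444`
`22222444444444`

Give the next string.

Term n consists of n 2's, followed by 2n-1 4's (n = 1, 2, …).
At n = 6 the blocks have lengths 6, 11.

22222244444444444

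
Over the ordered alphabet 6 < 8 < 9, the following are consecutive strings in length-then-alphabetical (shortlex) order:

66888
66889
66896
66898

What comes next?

Treat 66898 as a base-3 numeral over the given alphabet and add one, carrying through any trailing 9's.

66899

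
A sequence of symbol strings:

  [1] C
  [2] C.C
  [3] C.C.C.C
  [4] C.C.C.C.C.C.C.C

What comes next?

C.C.C.C.C.C.C.C.C.C.C.C.C.C.C.C

s(k+1) = s(k)·.·s(k) — each term doubles the last with '.' between the halves.
So the next term is two copies of C.C.C.C.C.C.C.C with '.' between the halves.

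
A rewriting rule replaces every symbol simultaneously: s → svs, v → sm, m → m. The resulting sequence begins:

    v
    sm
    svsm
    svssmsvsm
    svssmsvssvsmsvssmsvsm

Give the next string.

Applying the rule to each of the 21 symbols of svssmsvssvsmsvssmsvsm gives the pieces svs sm svs svs m svs sm svs svs sm svs m svs sm svs svs m svs sm svs m, which concatenate to the answer.

svssmsvssvsmsvssmsvssvssmsvsmsvssmsvssvsmsvssmsvsm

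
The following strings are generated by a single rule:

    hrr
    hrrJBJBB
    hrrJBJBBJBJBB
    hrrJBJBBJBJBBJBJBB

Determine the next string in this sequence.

The strings grow by a fixed suffix JBJBB each time.
One more step from hrrJBJBBJBJBBJBJBB gives the answer.

hrrJBJBBJBJBBJBJBBJBJBB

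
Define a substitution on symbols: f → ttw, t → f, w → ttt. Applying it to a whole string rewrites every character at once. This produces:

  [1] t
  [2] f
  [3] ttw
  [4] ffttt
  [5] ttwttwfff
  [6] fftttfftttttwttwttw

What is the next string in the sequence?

ttwttwfffttwttwffffftttfftttffttt

φ(fftttfftttttwttwttw) expands symbol-by-symbol to ttw ttw f f f ttw ttw f f f f f ttt f f ttt f f ttt; joining the 19 pieces gives the next term.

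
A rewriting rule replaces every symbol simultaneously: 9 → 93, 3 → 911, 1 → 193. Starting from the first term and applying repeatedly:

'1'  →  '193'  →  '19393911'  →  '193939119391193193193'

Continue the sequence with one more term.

1939391193911931931939391193193193939111939391119393911

Applying the rule to each of the 21 symbols of 193939119391193193193 gives the pieces 193 93 911 93 911 93 193 193 93 911 93 193 193 93 911 193 93 911 193 93 911, which concatenate to the answer.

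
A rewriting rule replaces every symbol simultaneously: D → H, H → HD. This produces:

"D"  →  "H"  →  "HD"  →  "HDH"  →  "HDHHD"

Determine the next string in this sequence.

Rewriting each symbol of HDHHD: H→HD, D→H, H→HD, H→HD, D→H, which concatenates to HD H HD HD H.

HDHHDHDH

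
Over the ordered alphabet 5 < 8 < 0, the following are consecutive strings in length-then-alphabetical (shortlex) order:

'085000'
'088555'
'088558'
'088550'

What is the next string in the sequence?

The successor of 088550 increments the rightmost position that isn't already 0 and resets every position after it to 5.

088585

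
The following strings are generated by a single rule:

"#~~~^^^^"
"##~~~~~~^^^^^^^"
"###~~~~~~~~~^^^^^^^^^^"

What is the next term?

Each string has the form #^{n} ~^{3n} ^^{3n+1} (n = 1, 2, …).
At n = 4 the blocks have lengths 4, 12, 13.

####~~~~~~~~~~~~^^^^^^^^^^^^^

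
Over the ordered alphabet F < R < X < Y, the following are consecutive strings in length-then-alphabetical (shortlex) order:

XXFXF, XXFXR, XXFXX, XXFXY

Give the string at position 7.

Stepping forward 3 times from XXFXY: XXFXY → XXFYF → XXFYR, then the target.

XXFYX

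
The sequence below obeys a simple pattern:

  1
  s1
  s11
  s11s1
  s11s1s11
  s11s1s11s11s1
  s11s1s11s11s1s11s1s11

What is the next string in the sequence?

s11s1s11s11s1s11s1s11s11s1s11s11s1

From term 3 onward, concatenate the last term with the second-to-last: s1·1 = s11, s11·s1 = s11s1, …
Continuing: s11s1s11s11s1s11s1s11 · s11s1s11s11s1 gives term 8.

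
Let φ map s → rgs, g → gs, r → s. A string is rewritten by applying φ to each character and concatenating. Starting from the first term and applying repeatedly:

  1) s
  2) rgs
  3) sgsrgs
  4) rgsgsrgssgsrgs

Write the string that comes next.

sgsrgsgsrgssgsrgsrgsgsrgssgsrgs

Applying the rule to each of the 14 symbols of rgsgsrgssgsrgs gives the pieces s gs rgs gs rgs s gs rgs rgs gs rgs s gs rgs, which concatenate to the answer.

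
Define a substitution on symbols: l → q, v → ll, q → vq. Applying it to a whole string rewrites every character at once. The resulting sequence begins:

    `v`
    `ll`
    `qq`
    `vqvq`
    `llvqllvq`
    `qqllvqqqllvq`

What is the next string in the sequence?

Expanding qqllvqqqllvq: q→vq, q→vq, l→q, l→q, v→ll, q→vq, q→vq, q→vq, l→q, l→q, v→ll, q→vq. Concatenated: vq vq q q ll vq vq vq q q ll vq.

vqvqqqllvqvqvqqqllvq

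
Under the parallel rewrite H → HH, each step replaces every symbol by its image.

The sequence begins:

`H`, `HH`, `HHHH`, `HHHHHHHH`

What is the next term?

HHHHHHHHHHHHHHHH

Apply φ to HHHHHHHH symbol by symbol: H→HH, H→HH, H→HH, H→HH, H→HH, H→HH, H→HH, H→HH; joined: HH HH HH HH HH HH HH HH.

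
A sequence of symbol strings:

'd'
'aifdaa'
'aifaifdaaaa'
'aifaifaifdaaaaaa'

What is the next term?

aifaifaifaifdaaaaaaaa

s(k+1) = aif·s(k)·aa, so each term gains aif as a prefix and aa as a suffix.
So the next term is aif·aifaifaifdaaaaaa·aa.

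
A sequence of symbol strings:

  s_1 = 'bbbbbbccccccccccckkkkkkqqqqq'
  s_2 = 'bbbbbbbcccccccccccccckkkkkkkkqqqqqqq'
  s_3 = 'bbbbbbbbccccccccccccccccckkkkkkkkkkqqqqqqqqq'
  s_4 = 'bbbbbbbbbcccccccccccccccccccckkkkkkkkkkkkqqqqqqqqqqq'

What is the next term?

bbbbbbbbbbccccccccccccccccccccccckkkkkkkkkkkkkkqqqqqqqqqqqqq

Each string has the form b^{n+3} c^{3n+2} k^{2n} q^{2n-1}, where the shown terms are n = 3, 4, 5, 6.
Setting n = 7 gives 10, 23, 14, 13 characters in each block.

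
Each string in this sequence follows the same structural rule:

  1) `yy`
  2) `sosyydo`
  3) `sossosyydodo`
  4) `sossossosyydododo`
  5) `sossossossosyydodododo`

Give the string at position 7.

sossossossossossosyydodododododo

Every step adds sos to the front and do to the end of the previous string.
From sossossossosyydodododo, 2 further steps: sossossossosyydodododo → sossossossossosyydododododo → (answer).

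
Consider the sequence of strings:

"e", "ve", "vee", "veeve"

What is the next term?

Each term (from the third on) is the previous term followed by the one before it: term 3 = ve·e = vee.
So term 5 is veeve·vee.

veevevee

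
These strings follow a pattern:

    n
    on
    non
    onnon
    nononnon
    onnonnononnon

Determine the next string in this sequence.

nononnononnonnononnon

This is a Fibonacci-style word recurrence s(k) = s(k−2)·s(k−1): e.g. n·on = non.
Continuing: nononnon · onnonnononnon gives term 7.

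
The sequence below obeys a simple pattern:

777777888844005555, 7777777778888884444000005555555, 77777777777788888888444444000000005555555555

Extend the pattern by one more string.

Term n consists of 3n+3 7's, followed by 2n+2 8's, followed by 2n 4's, followed by 3n-1 0's, followed by 3n+1 5's (n = 1, 2, …).
At n = 4 the blocks have lengths 15, 10, 8, 11, 13.

777777777777777888888888844444444000000000005555555555555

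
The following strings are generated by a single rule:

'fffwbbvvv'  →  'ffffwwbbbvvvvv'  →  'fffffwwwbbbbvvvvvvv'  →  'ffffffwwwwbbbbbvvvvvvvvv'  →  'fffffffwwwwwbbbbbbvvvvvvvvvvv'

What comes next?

ffffffffwwwwwwbbbbbbbvvvvvvvvvvvvv

Term n consists of n+2 f's, followed by n w's, followed by n+1 b's, followed by 2n+1 v's (n = 1, 2, …).
Setting n = 6 gives 8, 6, 7, 13 characters in each block.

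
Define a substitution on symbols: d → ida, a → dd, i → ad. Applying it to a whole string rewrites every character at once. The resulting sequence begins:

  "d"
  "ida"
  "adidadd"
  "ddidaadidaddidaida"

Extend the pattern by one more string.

Replace each of the 18 characters of ddidaadidaddidaida in place — ida ida ad ida dd dd ida ad ida dd ida ida ad ida dd ad ida dd — and concatenate.

idaidaadidaddddidaadidaddidaidaadidaddadidadd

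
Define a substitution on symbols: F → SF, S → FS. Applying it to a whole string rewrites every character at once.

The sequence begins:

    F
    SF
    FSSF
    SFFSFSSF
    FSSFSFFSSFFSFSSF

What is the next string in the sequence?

SFFSFSSFFSSFSFFSFSSFSFFSSFFSFSSF

Applying the rule to each of the 16 symbols of FSSFSFFSSFFSFSSF gives the pieces SF FS FS SF FS SF SF FS FS SF SF FS SF FS FS SF, which concatenate to the answer.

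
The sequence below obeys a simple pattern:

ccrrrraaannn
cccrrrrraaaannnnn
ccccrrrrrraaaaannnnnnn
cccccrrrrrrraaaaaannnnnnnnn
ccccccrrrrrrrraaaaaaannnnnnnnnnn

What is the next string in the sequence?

cccccccrrrrrrrrraaaaaaaannnnnnnnnnnnn

Reading off run lengths: c runs 2, 3, 4, 5, 6; r runs 4, 5, 6, 7, 8; a runs 3, 4, 5, 6, 7; n runs 3, 5, 7, 9, 11 — each is linear in n, where the shown terms are n = 2, 3, 4, 5, 6.
Setting n = 7 gives 7, 9, 8, 13 characters in each block.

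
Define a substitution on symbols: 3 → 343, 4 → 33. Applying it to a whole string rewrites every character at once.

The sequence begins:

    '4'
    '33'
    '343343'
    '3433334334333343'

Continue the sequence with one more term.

φ(3433334334333343) expands symbol-by-symbol to 343 33 343 343 343 343 33 343 343 33 343 343 343 343 33 343; joining the 16 pieces gives the next term.

34333343343343343333433433334334334334333343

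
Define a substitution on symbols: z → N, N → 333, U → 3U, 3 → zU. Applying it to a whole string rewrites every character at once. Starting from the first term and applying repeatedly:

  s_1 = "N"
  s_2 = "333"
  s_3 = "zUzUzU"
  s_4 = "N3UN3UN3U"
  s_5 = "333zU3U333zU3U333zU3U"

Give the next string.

Rewriting the 21 symbols of 333zU3U333zU3U333zU3U one by one yields zU zU zU N 3U zU 3U zU zU zU N 3U zU 3U zU zU zU N 3U zU 3U; concatenated:

zUzUzUN3UzU3UzUzUzUN3UzU3UzUzUzUN3UzU3U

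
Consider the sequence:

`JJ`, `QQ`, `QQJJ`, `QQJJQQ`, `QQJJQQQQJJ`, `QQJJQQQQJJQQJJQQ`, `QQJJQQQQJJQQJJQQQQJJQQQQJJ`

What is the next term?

QQJJQQQQJJQQJJQQQQJJQQQQJJQQJJQQQQJJQQJJQQ

This is a Fibonacci-style word recurrence s(k) = s(k−1)·s(k−2): e.g. QQ·JJ = QQJJ.
The next term joins QQJJQQQQJJQQJJQQQQJJQQQQJJ and QQJJQQQQJJQQJJQQ.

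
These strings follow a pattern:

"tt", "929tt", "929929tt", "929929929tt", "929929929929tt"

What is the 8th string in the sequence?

929929929929929929929tt

Every step adds 929 at the front: s(k+1) = 929·s(k).
From 929929929929tt, 3 further steps: 929929929929tt → 929929929929929tt → 929929929929929929tt → (answer).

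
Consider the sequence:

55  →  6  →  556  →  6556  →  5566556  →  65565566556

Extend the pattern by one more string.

556655665565566556

From term 3 onward, concatenate the second-to-last term with the last: 55·6 = 556, 6·556 = 6556, …
Continuing: 5566556 · 65565566556 gives term 7.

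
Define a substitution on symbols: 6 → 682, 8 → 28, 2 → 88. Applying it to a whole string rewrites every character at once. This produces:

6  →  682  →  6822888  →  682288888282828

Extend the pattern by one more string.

φ(682288888282828) expands symbol-by-symbol to 682 28 88 88 28 28 28 28 28 88 28 88 28 88 28; joining the 15 pieces gives the next term.

6822888882828282828882888288828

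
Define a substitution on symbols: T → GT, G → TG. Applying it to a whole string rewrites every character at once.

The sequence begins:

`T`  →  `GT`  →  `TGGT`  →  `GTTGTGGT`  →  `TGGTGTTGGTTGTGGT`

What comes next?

Replace each of the 16 characters of TGGTGTTGGTTGTGGT in place — GT TG TG GT TG GT GT TG TG GT GT TG GT TG TG GT — and concatenate.

GTTGTGGTTGGTGTTGTGGTGTTGGTTGTGGT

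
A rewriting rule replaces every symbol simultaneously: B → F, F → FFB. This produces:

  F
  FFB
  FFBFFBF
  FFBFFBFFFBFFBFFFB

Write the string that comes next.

FFBFFBFFFBFFBFFFBFFBFFBFFFBFFBFFFBFFBFFBF

φ(FFBFFBFFFBFFBFFFB) expands symbol-by-symbol to FFB FFB F FFB FFB F FFB FFB FFB F FFB FFB F FFB FFB FFB F; joining the 17 pieces gives the next term.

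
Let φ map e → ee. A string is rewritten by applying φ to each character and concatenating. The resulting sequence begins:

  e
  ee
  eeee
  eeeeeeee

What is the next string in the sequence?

Rewriting each symbol of eeeeeeee: e→ee, e→ee, e→ee, e→ee, e→ee, e→ee, e→ee, e→ee, which concatenates to ee ee ee ee ee ee ee ee.

eeeeeeeeeeeeeeee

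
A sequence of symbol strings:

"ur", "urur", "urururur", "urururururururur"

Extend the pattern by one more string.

Every step duplicates the string.
Doubling urururururururur:

urururururururururururururururur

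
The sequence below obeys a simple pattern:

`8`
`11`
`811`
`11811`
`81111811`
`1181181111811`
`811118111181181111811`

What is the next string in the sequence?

Each term (from the third on) is the two preceding terms concatenated in order: term 3 = 8·11 = 811.
So term 8 is 1181181111811·811118111181181111811.

1181181111811811118111181181111811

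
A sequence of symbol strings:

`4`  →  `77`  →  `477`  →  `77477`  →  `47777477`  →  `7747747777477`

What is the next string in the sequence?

This is a Fibonacci-style word recurrence s(k) = s(k−2)·s(k−1): e.g. 4·77 = 477.
Continuing: 47777477 · 7747747777477 gives term 7.

477774777747747777477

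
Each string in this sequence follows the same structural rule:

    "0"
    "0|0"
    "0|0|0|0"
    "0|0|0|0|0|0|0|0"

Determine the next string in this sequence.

Each string is two copies of the previous one joined by '|'.
So the next term is two copies of 0|0|0|0|0|0|0|0 with '|' between the halves.

0|0|0|0|0|0|0|0|0|0|0|0|0|0|0|0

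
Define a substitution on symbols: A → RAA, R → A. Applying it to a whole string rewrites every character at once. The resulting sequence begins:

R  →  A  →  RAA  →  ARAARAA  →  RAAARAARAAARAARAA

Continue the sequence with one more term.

ARAARAARAAARAARAAARAARAARAAARAARAAARAARAA

Applying the rule to each of the 17 symbols of RAAARAARAAARAARAA gives the pieces A RAA RAA RAA A RAA RAA A RAA RAA RAA A RAA RAA A RAA RAA, which concatenate to the answer.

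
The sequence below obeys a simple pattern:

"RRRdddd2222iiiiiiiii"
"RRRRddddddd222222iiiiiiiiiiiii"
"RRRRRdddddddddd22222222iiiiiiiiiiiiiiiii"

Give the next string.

RRRRRRddddddddddddd2222222222iiiiiiiiiiiiiiiiiiiii

Reading off run lengths: R runs 3, 4, 5; d runs 4, 7, 10; 2 runs 4, 6, 8; i runs 9, 13, 17 — each is linear in n, where the shown terms are n = 2, 3, 4.
At n = 5 the blocks have lengths 6, 13, 10, 21.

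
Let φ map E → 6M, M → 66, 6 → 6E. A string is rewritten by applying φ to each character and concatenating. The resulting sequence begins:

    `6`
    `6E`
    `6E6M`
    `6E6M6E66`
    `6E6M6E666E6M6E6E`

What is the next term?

Replace each of the 16 characters of 6E6M6E666E6M6E6E in place — 6E 6M 6E 66 6E 6M 6E 6E 6E 6M 6E 66 6E 6M 6E 6M — and concatenate.

6E6M6E666E6M6E6E6E6M6E666E6M6E6M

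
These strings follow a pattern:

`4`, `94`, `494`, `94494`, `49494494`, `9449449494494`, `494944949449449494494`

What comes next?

9449449494494494944949449449494494

From term 3 onward, concatenate the second-to-last term with the last: 4·94 = 494, 94·494 = 94494, …
The next term joins 9449449494494 and 494944949449449494494.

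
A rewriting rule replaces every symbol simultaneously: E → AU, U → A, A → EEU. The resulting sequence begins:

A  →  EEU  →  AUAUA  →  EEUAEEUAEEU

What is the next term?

AUAUAEEUAUAUAEEUAUAUA

Rewriting each symbol of EEUAEEUAEEU: E→AU, E→AU, U→A, A→EEU, E→AU, E→AU, U→A, A→EEU, E→AU, E→AU, U→A, which concatenates to AU AU A EEU AU AU A EEU AU AU A.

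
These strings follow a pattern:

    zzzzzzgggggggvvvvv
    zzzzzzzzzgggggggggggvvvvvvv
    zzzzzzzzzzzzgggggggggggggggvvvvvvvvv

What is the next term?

The n-th term is 3n z's then 4n-1 g's then 2n+1 v's, where the shown terms are n = 2, 3, 4.
For the next term, n = 5, so the run lengths are 15, 19, 11.

zzzzzzzzzzzzzzzgggggggggggggggggggvvvvvvvvvvv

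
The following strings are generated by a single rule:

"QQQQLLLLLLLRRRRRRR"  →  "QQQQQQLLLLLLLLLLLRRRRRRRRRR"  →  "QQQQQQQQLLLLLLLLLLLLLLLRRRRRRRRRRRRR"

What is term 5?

Reading off run lengths: Q runs 4, 6, 8; L runs 7, 11, 15; R runs 7, 10, 13 — each is linear in n, where the shown terms are n = 2, 3, 4.
At n = 6 the blocks have lengths 12, 23, 19.

QQQQQQQQQQQQLLLLLLLLLLLLLLLLLLLLLLLRRRRRRRRRRRRRRRRRRR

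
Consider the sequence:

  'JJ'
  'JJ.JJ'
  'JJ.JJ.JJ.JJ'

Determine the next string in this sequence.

JJ.JJ.JJ.JJ.JJ.JJ.JJ.JJ

Every step duplicates the string with '.' between the halves.
So the next term is two copies of JJ.JJ.JJ.JJ with '.' between the halves.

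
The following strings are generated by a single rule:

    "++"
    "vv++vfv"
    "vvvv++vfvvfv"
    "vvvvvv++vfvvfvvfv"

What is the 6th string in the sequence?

s(k+1) = vv·s(k)·vfv, so each term gains vv as a prefix and vfv as a suffix.
From vvvvvv++vfvvfvvfv, 2 further steps: vvvvvv++vfvvfvvfv → vvvvvvvv++vfvvfvvfvvfv → (answer).

vvvvvvvvvv++vfvvfvvfvvfvvfv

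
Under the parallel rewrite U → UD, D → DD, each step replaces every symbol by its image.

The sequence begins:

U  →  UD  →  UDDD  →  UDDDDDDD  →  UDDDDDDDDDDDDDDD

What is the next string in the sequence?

φ(UDDDDDDDDDDDDDDD) expands symbol-by-symbol to UD DD DD DD DD DD DD DD DD DD DD DD DD DD DD DD; joining the 16 pieces gives the next term.

UDDDDDDDDDDDDDDDDDDDDDDDDDDDDDDD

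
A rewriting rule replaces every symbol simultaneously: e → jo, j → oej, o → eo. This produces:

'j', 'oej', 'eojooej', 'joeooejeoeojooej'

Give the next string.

Rewriting the 16 symbols of joeooejeoeojooej one by one yields oej eo jo eo eo jo oej jo eo jo eo oej eo eo jo oej; concatenated:

oejeojoeoeojooejjoeojoeooejeoeojooej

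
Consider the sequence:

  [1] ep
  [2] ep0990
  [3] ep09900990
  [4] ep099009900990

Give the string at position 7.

ep099009900990099009900990

The strings grow by a fixed suffix 0990 each time.
From ep099009900990, 3 further steps: ep099009900990 → ep0990099009900990 → ep09900990099009900990 → (answer).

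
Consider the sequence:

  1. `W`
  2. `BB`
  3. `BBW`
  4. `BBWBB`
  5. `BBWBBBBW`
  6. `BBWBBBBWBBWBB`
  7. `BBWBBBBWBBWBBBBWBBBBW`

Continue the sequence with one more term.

This is a Fibonacci-style word recurrence s(k) = s(k−1)·s(k−2): e.g. BB·W = BBW.
The next term joins BBWBBBBWBBWBBBBWBBBBW and BBWBBBBWBBWBB.

BBWBBBBWBBWBBBBWBBBBWBBWBBBBWBBWBB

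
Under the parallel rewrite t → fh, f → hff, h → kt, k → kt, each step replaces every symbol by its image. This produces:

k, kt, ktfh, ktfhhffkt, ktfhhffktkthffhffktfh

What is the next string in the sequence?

ktfhhffktkthffhffktfhktfhkthffhffkthffhffktfhhffkt

φ(ktfhhffktkthffhffktfh) expands symbol-by-symbol to kt fh hff kt kt hff hff kt fh kt fh kt hff hff kt hff hff kt fh hff kt; joining the 21 pieces gives the next term.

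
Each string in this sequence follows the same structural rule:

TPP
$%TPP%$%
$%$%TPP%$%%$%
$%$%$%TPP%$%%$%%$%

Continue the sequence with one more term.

Every step adds $% to the front and %$% to the end of the previous string.
So the next term is $%·$%$%$%TPP%$%%$%%$%·%$%.

$%$%$%$%TPP%$%%$%%$%%$%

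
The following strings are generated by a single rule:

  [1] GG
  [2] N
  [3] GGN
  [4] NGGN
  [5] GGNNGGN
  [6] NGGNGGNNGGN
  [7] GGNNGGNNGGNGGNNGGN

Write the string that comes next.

NGGNGGNNGGNGGNNGGNNGGNGGNNGGN

This is a Fibonacci-style word recurrence s(k) = s(k−2)·s(k−1): e.g. GG·N = GGN.
Continuing: NGGNGGNNGGN · GGNNGGNNGGNGGNNGGN gives term 8.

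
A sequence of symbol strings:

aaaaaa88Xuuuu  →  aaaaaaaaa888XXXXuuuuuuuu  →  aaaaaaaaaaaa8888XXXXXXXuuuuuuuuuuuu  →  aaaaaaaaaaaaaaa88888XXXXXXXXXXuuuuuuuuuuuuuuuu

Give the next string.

aaaaaaaaaaaaaaaaaa888888XXXXXXXXXXXXXuuuuuuuuuuuuuuuuuuuu

The n-th term is 3n+3 a's then n+1 8's then 3n-2 X's then 4n u's (n = 1, 2, …).
For the next term, n = 5, so the run lengths are 18, 6, 13, 20.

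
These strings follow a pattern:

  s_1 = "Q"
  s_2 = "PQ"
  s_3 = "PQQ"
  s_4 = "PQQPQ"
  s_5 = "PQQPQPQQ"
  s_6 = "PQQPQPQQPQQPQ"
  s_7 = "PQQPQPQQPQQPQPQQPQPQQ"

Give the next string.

This is a Fibonacci-style word recurrence s(k) = s(k−1)·s(k−2): e.g. PQ·Q = PQQ.
The next term joins PQQPQPQQPQQPQPQQPQPQQ and PQQPQPQQPQQPQ.

PQQPQPQQPQQPQPQQPQPQQPQQPQPQQPQQPQ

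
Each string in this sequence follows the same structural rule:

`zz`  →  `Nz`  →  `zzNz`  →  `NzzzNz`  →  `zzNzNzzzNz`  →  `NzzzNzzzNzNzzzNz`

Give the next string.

zzNzNzzzNzNzzzNzzzNzNzzzNz

Each term (from the third on) is the two preceding terms concatenated in order: term 3 = zz·Nz = zzNz.
The next term joins zzNzNzzzNz and NzzzNzzzNzNzzzNz.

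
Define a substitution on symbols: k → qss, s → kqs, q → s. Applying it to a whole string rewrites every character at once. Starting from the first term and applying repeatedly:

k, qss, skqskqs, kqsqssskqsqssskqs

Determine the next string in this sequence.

qssskqsskqskqskqsqssskqsskqskqskqsqssskqs

Applying the rule to each of the 17 symbols of kqsqssskqsqssskqs gives the pieces qss s kqs s kqs kqs kqs qss s kqs s kqs kqs kqs qss s kqs, which concatenate to the answer.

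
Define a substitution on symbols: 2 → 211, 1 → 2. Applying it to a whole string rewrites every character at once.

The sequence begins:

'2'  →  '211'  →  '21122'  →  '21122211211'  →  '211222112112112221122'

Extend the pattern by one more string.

Replace each of the 21 characters of 211222112112112221122 in place — 211 2 2 211 211 211 2 2 211 2 2 211 2 2 211 211 211 2 2 211 211 — and concatenate.

2112221121121122211222112221121121122211211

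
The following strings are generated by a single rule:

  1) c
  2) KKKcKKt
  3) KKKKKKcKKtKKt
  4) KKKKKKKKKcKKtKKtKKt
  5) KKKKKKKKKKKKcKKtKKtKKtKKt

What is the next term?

Each term wraps the previous one in KKK on the left and KKt on the right.
Applying this once more to KKKKKKKKKKKKcKKtKKtKKtKKt:

KKKKKKKKKKKKKKKcKKtKKtKKtKKtKKt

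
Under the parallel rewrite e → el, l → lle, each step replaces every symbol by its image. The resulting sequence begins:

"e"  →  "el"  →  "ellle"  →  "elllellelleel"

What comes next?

Replace each of the 13 characters of elllellelleel in place — el lle lle lle el lle lle el lle lle el el lle — and concatenate.

elllellelleelllelleelllelleelellle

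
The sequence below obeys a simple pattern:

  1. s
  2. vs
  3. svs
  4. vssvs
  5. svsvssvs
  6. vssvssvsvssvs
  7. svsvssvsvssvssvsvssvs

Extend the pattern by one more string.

This is a Fibonacci-style word recurrence s(k) = s(k−2)·s(k−1): e.g. s·vs = svs.
Continuing: vssvssvsvssvs · svsvssvsvssvssvsvssvs gives term 8.

vssvssvsvssvssvsvssvsvssvssvsvssvs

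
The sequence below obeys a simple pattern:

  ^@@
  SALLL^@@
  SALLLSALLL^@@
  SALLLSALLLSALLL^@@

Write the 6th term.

Every step adds SALLL at the front: s(k+1) = SALLL·s(k).
From SALLLSALLLSALLL^@@, 2 further steps: SALLLSALLLSALLL^@@ → SALLLSALLLSALLLSALLL^@@ → (answer).

SALLLSALLLSALLLSALLLSALLL^@@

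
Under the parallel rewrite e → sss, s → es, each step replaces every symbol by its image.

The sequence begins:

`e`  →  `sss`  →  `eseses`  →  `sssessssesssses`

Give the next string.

Rewriting the 15 symbols of sssessssesssses one by one yields es es es sss es es es es sss es es es es sss es; concatenated:

esesessssesesesessssesesesesssses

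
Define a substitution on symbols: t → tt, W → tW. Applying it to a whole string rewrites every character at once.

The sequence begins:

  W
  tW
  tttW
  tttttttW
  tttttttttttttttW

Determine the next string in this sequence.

Rewriting the 16 symbols of tttttttttttttttW one by one yields tt tt tt tt tt tt tt tt tt tt tt tt tt tt tt tW; concatenated:

tttttttttttttttttttttttttttttttW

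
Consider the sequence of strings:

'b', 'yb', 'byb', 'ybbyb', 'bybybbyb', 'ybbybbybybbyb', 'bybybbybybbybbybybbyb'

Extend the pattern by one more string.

ybbybbybybbybbybybbybybbybbybybbyb

From term 3 onward, concatenate the second-to-last term with the last: b·yb = byb, yb·byb = ybbyb, …
Continuing: ybbybbybybbyb · bybybbybybbybbybybbyb gives term 8.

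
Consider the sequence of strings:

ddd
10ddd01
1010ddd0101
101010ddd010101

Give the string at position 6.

s(k+1) = 10·s(k)·01, so each term gains 10 as a prefix and 01 as a suffix.
From 101010ddd010101, 2 further steps: 101010ddd010101 → 10101010ddd01010101 → (answer).

1010101010ddd0101010101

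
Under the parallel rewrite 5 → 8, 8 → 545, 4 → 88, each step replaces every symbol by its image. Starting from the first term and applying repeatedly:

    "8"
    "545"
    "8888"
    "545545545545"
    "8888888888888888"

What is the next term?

Rewriting the 16 symbols of 8888888888888888 one by one yields 545 545 545 545 545 545 545 545 545 545 545 545 545 545 545 545; concatenated:

545545545545545545545545545545545545545545545545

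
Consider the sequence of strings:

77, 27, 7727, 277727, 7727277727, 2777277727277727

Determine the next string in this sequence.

This is a Fibonacci-style word recurrence s(k) = s(k−2)·s(k−1): e.g. 77·27 = 7727.
The next term joins 7727277727 and 2777277727277727.

77272777272777277727277727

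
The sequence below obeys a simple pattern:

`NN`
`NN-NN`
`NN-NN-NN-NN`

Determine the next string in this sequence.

s(k+1) = s(k)·-·s(k) — each term doubles the last with '-' between the halves.
Doubling NN-NN-NN-NN with '-' between the halves:

NN-NN-NN-NN-NN-NN-NN-NN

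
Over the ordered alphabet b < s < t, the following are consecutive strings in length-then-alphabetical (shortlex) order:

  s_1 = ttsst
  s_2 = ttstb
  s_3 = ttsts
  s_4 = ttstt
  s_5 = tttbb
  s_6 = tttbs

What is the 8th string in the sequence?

Continuing the enumeration 2 steps past tttbs: tttbs → tttbt → (answer).

tttsb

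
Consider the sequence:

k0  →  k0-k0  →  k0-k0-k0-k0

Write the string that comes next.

Every step duplicates the string with '-' between the halves.
Doubling k0-k0-k0-k0 with '-' between the halves:

k0-k0-k0-k0-k0-k0-k0-k0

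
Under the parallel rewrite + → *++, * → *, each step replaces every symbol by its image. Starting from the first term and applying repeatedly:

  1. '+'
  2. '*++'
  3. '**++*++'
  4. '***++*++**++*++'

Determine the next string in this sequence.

****++*++**++*++***++*++**++*++

φ(***++*++**++*++) expands symbol-by-symbol to * * * *++ *++ * *++ *++ * * *++ *++ * *++ *++; joining the 15 pieces gives the next term.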